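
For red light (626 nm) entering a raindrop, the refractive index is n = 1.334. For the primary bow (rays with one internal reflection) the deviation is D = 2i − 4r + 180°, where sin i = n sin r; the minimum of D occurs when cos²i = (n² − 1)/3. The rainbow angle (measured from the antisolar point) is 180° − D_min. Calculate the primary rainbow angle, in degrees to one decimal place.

41.9°

cos²i = (1.77956 − 1)/3 = 0.25985; i = arccos(0.50976) = 59.352°.
sin r = sin 59.352°/1.334 = 0.64492; r = 40.159°.
D_min = 2·59.352° − 4·40.159° + 180° = 138.067°.
Rainbow angle = 180° − D_min = 41.933°.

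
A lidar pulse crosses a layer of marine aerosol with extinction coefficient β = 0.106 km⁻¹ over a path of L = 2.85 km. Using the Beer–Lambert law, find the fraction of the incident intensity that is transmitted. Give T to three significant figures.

τ = β·L = 0.106 × 2.85 = 0.3021.
T = exp(−0.3021) = 0.7393.

0.739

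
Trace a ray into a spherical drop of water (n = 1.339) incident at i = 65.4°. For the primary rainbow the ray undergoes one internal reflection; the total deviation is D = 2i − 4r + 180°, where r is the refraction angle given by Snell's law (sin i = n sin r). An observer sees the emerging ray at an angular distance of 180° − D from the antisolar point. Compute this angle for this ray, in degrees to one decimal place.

40.3°

sin r = sin 65.4° / 1.339 = 0.9092/1.339 = 0.6790; r = 42.77°.
D = 2·65.4° − 4·42.77° + 180° = 130.80° − 171.08° + 180° = 139.72°.
Angle from antisolar point = 180° − D = 40.28°.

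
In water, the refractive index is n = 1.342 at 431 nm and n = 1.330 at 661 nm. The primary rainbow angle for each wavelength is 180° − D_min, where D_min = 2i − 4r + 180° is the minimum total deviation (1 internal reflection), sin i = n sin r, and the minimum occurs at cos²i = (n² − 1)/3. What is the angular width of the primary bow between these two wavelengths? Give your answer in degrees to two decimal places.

1.73°

At 431 nm (n = 1.342): cos²i = 0.26699 → i = 58.888°, r = 39.641°, D_min = 139.213°, rainbow angle = 40.787°.
At 661 nm (n = 1.330): cos²i = 0.25630 → i = 59.585°, r = 40.422°, D_min = 137.484°, rainbow angle = 42.516°.
Angular width = |40.787° − 42.516°| = 1.729°.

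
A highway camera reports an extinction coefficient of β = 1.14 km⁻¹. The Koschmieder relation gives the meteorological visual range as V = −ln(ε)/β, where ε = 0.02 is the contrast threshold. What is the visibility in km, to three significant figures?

V = −ln(0.02) / 1.14 = 3.912 / 1.14 = 3.4316 km.

3.43 km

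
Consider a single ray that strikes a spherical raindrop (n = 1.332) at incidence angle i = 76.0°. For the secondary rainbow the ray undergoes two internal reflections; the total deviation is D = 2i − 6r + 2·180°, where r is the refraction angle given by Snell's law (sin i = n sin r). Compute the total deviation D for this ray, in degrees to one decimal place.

231.5°

sin r = sin 76.0° / 1.332 = 0.9703/1.332 = 0.7285; r = 46.76°.
D = 2·76.0° − 6·46.76° + 2·180° = 152.00° − 280.54° + 360° = 231.46°.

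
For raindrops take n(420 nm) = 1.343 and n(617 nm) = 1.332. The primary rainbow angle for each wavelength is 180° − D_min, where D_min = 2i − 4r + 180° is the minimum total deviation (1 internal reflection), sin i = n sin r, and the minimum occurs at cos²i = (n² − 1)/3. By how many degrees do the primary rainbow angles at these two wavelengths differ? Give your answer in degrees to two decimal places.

1.58°

At 420 nm (n = 1.343): cos²i = 0.26788 → i = 58.830°, r = 39.577°, D_min = 139.354°, rainbow angle = 40.646°.
At 617 nm (n = 1.332): cos²i = 0.25807 → i = 59.469°, r = 40.290°, D_min = 137.776°, rainbow angle = 42.224°.
Angular width = |40.646° − 42.224°| = 1.578°.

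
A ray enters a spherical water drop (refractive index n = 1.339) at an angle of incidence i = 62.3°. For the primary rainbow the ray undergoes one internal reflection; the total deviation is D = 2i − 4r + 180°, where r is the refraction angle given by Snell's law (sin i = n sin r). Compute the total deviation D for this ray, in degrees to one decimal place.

139.0°

sin r = sin 62.3° / 1.339 = 0.8854/1.339 = 0.6612; r = 41.39°.
D = 2·62.3° − 4·41.39° + 180° = 124.60° − 165.58° + 180° = 139.02°.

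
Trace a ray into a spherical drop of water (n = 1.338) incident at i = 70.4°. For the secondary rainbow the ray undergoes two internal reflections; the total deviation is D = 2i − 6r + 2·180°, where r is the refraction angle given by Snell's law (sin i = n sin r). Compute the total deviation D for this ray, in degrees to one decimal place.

sin r = sin 70.4° / 1.338 = 0.9421/1.338 = 0.7041; r = 44.76°.
D = 2·70.4° − 6·44.76° + 2·180° = 140.80° − 268.53° + 360° = 232.27°.

232.3°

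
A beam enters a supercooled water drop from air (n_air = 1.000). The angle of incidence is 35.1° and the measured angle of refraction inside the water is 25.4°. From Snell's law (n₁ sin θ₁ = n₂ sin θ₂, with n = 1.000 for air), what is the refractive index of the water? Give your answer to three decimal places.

1.341

n = sin θ_i / sin θ_r = sin 35.1° / sin 25.4° = 0.5750 / 0.4289 = 1.3405.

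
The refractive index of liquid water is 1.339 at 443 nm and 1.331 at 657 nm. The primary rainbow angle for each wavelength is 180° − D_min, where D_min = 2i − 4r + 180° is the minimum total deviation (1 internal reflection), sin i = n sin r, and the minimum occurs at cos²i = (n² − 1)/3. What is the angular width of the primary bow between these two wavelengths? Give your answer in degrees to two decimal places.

At 443 nm (n = 1.339): cos²i = 0.26431 → i = 59.062°, r = 39.834°, D_min = 138.786°, rainbow angle = 41.214°.
At 657 nm (n = 1.331): cos²i = 0.25719 → i = 59.527°, r = 40.356°, D_min = 137.630°, rainbow angle = 42.370°.
Angular width = |41.214° − 42.370°| = 1.156°.

1.16°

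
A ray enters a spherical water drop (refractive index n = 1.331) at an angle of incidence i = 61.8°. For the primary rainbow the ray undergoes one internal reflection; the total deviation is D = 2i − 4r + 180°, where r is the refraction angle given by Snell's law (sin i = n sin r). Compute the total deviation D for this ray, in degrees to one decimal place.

137.7°

sin r = sin 61.8° / 1.331 = 0.8813/1.331 = 0.6621; r = 41.46°.
D = 2·61.8° − 4·41.46° + 180° = 123.60° − 165.85° + 180° = 137.75°.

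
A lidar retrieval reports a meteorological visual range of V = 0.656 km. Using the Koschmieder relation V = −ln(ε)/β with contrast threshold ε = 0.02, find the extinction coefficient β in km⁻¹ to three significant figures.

β = −ln(0.02) / V = 3.912 / 0.656 = 5.9634 km⁻¹.

5.96 km⁻¹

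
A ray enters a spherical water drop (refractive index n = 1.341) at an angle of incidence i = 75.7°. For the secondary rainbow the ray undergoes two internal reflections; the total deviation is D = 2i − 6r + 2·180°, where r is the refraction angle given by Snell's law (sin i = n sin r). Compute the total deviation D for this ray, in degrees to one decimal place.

sin r = sin 75.7° / 1.341 = 0.9690/1.341 = 0.7226; r = 46.27°.
D = 2·75.7° − 6·46.27° + 2·180° = 151.40° − 277.62° + 360° = 233.78°.

233.8°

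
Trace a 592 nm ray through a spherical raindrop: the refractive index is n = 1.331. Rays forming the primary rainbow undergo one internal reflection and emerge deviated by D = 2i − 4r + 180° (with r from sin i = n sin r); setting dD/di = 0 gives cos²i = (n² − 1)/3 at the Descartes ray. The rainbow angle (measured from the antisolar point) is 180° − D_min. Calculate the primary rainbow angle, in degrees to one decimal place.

cos²i = (1.77156 − 1)/3 = 0.25719; i = arccos(0.50714) = 59.527°.
sin r = sin 59.527°/1.331 = 0.64753; r = 40.356°.
D_min = 2·59.527° − 4·40.356° + 180° = 137.630°.
Rainbow angle = 180° − D_min = 42.370°.

42.4°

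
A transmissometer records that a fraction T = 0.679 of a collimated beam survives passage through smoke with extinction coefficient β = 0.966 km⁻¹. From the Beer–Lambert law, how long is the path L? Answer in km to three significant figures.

0.401 km

Beer–Lambert: T = exp(−βL) ⇒ L = −ln(T)/β = −ln(0.679)/0.966 = 0.3871/0.966 = 0.4008 km.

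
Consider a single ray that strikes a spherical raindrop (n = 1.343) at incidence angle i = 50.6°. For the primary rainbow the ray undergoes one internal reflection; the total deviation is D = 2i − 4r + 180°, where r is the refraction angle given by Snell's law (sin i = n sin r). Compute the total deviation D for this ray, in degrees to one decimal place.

140.7°

sin r = sin 50.6° / 1.343 = 0.7727/1.343 = 0.5754; r = 35.13°.
D = 2·50.6° − 4·35.13° + 180° = 101.20° − 140.50° + 180° = 140.70°.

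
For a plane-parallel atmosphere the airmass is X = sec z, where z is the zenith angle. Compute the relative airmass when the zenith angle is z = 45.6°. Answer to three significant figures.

1.43

X = sec z = 1/cos 45.6° = 1/0.6997 = 1.4293.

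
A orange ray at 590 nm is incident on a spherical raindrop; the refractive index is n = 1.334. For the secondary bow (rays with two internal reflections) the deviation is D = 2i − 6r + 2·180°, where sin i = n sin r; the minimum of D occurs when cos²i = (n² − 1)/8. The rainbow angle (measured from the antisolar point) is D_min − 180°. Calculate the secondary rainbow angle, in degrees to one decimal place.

51.2°

cos²i = (1.77956 − 1)/8 = 0.09744; i = arccos(0.31216) = 71.810°.
sin r = sin 71.810°/1.334 = 0.71217; r = 45.411°.
D_min = 2·71.810° − 6·45.411° + 360° = 231.153°.
Rainbow angle = D_min − 180° = 51.153°.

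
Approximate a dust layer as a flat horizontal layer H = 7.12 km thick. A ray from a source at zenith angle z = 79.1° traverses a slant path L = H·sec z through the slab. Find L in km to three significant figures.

37.7 km

sec z = 1/cos 79.1° = 5.2883.
L = 7.12 × 5.2883 = 37.653 km.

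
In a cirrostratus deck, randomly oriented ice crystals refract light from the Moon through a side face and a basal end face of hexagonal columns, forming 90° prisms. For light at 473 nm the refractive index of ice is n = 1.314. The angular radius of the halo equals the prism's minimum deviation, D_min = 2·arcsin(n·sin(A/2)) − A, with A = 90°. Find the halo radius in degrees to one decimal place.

46.6°

n·sin(A/2) = 1.314 × sin 45° = 1.314 × 0.7071 = 0.9291.
D_min = 2·arcsin(0.9291) − 90° = 2 × 68.301° − 90° = 46.602°.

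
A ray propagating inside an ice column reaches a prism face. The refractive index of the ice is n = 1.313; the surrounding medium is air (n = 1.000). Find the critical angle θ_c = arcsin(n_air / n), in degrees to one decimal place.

sin θ_c = n_air / n = 1.000 / 1.313 = 0.7616.
θ_c = arcsin(0.7616) = 49.61°.

49.6°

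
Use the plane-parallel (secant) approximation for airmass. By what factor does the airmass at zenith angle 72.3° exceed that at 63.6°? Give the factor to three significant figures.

X(72.3°)/X(63.6°) = sec 72.3° / sec 63.6° = cos 63.6° / cos 72.3° = 0.4446/0.3040 = 1.4625.

1.46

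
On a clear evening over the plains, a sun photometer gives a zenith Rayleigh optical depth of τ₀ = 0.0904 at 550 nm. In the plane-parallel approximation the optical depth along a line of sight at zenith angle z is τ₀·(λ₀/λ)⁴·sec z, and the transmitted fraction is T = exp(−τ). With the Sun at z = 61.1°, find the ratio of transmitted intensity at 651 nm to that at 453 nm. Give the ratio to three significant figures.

1.37

Airmass: sec 61.1° = 2.0692.
τ(651 nm) = 0.0904 × (550/651)⁴ × 2.0692 = 0.0904 × 0.5095 × 2.0692 = 0.0953.
τ(453 nm) = 0.0904 × (550/453)⁴ × 2.0692 = 0.0904 × 2.1730 × 2.0692 = 0.4065.
T(651)/T(453) = exp(τ_B − τ_A) = exp(0.3112) = 1.3650.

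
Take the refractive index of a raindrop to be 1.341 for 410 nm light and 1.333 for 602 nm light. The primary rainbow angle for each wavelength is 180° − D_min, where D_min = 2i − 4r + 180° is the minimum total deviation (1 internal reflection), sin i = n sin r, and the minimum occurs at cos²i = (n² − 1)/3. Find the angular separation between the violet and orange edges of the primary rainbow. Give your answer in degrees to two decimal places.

At 410 nm (n = 1.341): cos²i = 0.26609 → i = 58.946°, r = 39.705°, D_min = 139.071°, rainbow angle = 40.929°.
At 602 nm (n = 1.333): cos²i = 0.25896 → i = 59.410°, r = 40.225°, D_min = 137.922°, rainbow angle = 42.078°.
Angular width = |40.929° − 42.078°| = 1.149°.

1.15°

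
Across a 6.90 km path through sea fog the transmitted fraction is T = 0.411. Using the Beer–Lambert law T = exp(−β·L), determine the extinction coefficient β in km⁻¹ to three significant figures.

Beer–Lambert: T = exp(−βL) ⇒ β = −ln(T)/L = −ln(0.411)/6.90 = 0.8892/6.90 = 0.1289 km⁻¹.

0.129 km⁻¹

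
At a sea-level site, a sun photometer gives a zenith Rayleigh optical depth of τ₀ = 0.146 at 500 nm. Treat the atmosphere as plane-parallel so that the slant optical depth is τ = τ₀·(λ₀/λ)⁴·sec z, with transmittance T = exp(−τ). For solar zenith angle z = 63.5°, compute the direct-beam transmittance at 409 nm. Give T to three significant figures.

0.482

sec 63.5° = 2.2412.
τ = 0.146 × (500/409)⁴ × 2.2412 = 0.146 × 2.2335 × 2.2412 = 0.7308.
T = exp(−0.7308) = 0.4815.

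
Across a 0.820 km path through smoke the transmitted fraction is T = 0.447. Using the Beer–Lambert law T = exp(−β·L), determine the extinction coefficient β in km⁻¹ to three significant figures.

Beer–Lambert: T = exp(−βL) ⇒ β = −ln(T)/L = −ln(0.447)/0.820 = 0.8052/0.820 = 0.9819 km⁻¹.

0.982 km⁻¹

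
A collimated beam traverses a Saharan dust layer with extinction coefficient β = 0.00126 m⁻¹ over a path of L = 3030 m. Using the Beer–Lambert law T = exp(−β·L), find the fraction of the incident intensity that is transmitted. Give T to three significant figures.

τ = β·L = 0.00126 × 3030 = 3.8178.
T = exp(−3.8178) = 0.0220.

0.0220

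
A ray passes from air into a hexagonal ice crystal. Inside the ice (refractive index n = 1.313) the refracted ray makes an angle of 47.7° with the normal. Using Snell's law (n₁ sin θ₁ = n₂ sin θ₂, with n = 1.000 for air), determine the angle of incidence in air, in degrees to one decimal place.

Snell: sin θ_i = n · sin θ_r = 1.313 × sin 47.7° = 1.313 × 0.7396 = 0.9711.
θ_i = arcsin(0.9711) = 76.20°.

76.2°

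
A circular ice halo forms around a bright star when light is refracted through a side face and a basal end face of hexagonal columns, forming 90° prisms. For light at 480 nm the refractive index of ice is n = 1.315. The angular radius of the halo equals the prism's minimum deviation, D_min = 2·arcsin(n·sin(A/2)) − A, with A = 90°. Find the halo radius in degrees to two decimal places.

n·sin(A/2) = 1.315 × sin 45° = 1.315 × 0.7071 = 0.9298.
D_min = 2·arcsin(0.9298) − 90° = 2 × 68.411° − 90° = 46.821°.

46.82°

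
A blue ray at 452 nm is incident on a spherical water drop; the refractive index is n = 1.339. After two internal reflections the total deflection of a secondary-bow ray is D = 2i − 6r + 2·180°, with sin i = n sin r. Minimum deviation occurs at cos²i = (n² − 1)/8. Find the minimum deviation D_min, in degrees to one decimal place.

232.5°

cos²i = (1.79292 − 1)/8 = 0.09912; i = arccos(0.31483) = 71.650°.
sin r = sin 71.650°/1.339 = 0.70885; r = 45.141°.
D_min = 2·71.650° − 6·45.141° + 360° = 232.451°.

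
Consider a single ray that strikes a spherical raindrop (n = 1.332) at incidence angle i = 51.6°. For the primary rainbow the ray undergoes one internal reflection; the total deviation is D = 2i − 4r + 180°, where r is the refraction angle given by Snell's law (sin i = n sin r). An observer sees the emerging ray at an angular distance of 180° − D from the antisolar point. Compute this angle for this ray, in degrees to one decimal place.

sin r = sin 51.6° / 1.332 = 0.7837/1.332 = 0.5884; r = 36.04°.
D = 2·51.6° − 4·36.04° + 180° = 103.20° − 144.16° + 180° = 139.04°.
Angle from antisolar point = 180° − D = 40.96°.

41.0°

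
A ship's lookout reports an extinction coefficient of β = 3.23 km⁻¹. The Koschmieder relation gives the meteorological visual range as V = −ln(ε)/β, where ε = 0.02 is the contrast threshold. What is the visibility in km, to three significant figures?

V = −ln(0.02) / 3.23 = 3.912 / 3.23 = 1.2112 km.

1.21 km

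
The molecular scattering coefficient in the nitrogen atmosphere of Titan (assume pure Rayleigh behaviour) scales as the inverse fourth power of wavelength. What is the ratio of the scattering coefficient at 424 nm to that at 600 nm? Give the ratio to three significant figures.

4.01

Rayleigh scattering ∝ λ⁻⁴, so the ratio of coefficients is the inverse fourth power of the wavelength ratio.
σ(424)/σ(600) = (600/424)⁴ = (1.4151)⁴ = 4.01.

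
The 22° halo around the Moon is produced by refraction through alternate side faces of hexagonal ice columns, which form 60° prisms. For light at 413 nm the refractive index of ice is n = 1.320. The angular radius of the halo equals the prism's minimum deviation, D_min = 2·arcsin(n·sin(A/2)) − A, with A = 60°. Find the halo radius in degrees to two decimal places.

22.60°

n·sin(A/2) = 1.320 × sin 30° = 1.320 × 0.5000 = 0.6600.
D_min = 2·arcsin(0.6600) − 60° = 2 × 41.300° − 60° = 22.600°.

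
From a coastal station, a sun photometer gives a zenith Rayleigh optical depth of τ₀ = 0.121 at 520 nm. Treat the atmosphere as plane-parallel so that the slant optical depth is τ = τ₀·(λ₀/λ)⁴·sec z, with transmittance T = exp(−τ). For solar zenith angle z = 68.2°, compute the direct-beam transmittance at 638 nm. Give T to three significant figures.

0.866

sec 68.2° = 2.6927.
τ = 0.121 × (520/638)⁴ × 2.6927 = 0.121 × 0.4413 × 2.6927 = 0.1438.
T = exp(−0.1438) = 0.8661.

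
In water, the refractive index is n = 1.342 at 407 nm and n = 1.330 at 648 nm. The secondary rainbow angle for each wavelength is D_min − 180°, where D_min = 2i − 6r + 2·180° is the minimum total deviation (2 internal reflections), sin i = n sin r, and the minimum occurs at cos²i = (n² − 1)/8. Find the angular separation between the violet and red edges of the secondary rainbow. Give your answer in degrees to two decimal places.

3.12°

At 407 nm (n = 1.342): cos²i = 0.10012 → i = 71.554°, r = 44.981°, D_min = 233.222°, rainbow angle = 53.222°.
At 648 nm (n = 1.330): cos²i = 0.09611 → i = 71.940°, r = 45.630°, D_min = 230.101°, rainbow angle = 50.101°.
Angular width = |53.222° − 50.101°| = 3.121°.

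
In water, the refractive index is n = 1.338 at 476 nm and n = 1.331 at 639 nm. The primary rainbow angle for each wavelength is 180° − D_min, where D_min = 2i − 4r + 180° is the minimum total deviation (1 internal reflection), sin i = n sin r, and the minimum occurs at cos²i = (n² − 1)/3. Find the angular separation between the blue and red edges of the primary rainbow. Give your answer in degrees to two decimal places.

1.01°

At 476 nm (n = 1.338): cos²i = 0.26341 → i = 59.120°, r = 39.899°, D_min = 138.643°, rainbow angle = 41.357°.
At 639 nm (n = 1.331): cos²i = 0.25719 → i = 59.527°, r = 40.356°, D_min = 137.630°, rainbow angle = 42.370°.
Angular width = |41.357° − 42.370°| = 1.013°.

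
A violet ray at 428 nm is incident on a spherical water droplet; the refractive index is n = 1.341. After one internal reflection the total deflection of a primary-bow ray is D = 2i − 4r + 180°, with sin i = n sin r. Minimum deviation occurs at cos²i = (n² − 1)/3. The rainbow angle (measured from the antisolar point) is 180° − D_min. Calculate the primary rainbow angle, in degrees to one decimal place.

40.9°

cos²i = (1.79828 − 1)/3 = 0.26609; i = arccos(0.51584) = 58.946°.
sin r = sin 58.946°/1.341 = 0.63884; r = 39.705°.
D_min = 2·58.946° − 4·39.705° + 180° = 139.071°.
Rainbow angle = 180° − D_min = 40.929°.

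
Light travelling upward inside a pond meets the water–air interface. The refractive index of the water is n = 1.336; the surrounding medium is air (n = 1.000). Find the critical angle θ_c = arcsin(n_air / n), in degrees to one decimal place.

48.5°

sin θ_c = n_air / n = 1.000 / 1.336 = 0.7485.
θ_c = arcsin(0.7485) = 48.46°.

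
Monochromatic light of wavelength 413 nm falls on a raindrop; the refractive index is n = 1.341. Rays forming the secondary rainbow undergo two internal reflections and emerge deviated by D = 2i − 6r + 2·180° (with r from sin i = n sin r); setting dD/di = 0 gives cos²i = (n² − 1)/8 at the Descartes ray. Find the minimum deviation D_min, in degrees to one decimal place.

cos²i = (1.79828 − 1)/8 = 0.09979; i = arccos(0.31589) = 71.586°.
sin r = sin 71.586°/1.341 = 0.70753; r = 45.034°.
D_min = 2·71.586° − 6·45.034° + 360° = 232.966°.

233.0°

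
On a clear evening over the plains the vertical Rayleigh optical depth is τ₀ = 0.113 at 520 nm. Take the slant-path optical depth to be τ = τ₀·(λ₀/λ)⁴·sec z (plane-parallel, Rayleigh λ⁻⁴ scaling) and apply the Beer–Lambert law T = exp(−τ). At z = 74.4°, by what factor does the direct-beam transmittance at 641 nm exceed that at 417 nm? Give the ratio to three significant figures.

Airmass: sec 74.4° = 3.7186.
τ(641 nm) = 0.113 × (520/641)⁴ × 3.7186 = 0.113 × 0.4331 × 3.7186 = 0.1820.
τ(417 nm) = 0.113 × (520/417)⁴ × 3.7186 = 0.113 × 2.4181 × 3.7186 = 1.0161.
T(641)/T(417) = exp(τ_B − τ_A) = exp(0.8341) = 2.3027.

2.30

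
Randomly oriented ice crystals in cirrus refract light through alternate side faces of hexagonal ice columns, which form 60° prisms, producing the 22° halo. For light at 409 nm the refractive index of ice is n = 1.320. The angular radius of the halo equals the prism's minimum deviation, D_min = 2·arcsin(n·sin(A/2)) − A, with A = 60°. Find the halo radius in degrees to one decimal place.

n·sin(A/2) = 1.320 × sin 30° = 1.320 × 0.5000 = 0.6600.
D_min = 2·arcsin(0.6600) − 60° = 2 × 41.300° − 60° = 22.600°.

22.6°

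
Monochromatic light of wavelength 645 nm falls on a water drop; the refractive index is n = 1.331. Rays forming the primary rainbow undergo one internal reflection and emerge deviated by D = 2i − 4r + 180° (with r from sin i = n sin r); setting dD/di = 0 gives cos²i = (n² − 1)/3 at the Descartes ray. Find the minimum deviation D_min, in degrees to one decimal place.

137.6°

cos²i = (1.77156 − 1)/3 = 0.25719; i = arccos(0.50714) = 59.527°.
sin r = sin 59.527°/1.331 = 0.64753; r = 40.356°.
D_min = 2·59.527° − 4·40.356° + 180° = 137.630°.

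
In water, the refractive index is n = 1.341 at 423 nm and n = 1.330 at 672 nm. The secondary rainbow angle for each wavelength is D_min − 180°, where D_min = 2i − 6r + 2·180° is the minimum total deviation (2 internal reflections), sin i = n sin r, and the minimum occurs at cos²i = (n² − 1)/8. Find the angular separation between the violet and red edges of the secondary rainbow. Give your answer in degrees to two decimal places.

2.86°

At 423 nm (n = 1.341): cos²i = 0.09979 → i = 71.586°, r = 45.034°, D_min = 232.966°, rainbow angle = 52.966°.
At 672 nm (n = 1.330): cos²i = 0.09611 → i = 71.940°, r = 45.630°, D_min = 230.101°, rainbow angle = 50.101°.
Angular width = |52.966° − 50.101°| = 2.865°.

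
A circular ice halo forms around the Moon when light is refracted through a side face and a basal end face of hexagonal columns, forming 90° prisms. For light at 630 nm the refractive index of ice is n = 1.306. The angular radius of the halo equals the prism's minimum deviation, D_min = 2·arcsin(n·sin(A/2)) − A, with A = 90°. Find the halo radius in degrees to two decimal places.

44.88°

n·sin(A/2) = 1.306 × sin 45° = 1.306 × 0.7071 = 0.9235.
D_min = 2·arcsin(0.9235) − 90° = 2 × 67.440° − 90° = 44.881°.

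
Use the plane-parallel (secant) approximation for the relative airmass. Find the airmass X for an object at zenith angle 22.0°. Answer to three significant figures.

1.08

X = sec z = 1/cos 22.0° = 1/0.9272 = 1.0785.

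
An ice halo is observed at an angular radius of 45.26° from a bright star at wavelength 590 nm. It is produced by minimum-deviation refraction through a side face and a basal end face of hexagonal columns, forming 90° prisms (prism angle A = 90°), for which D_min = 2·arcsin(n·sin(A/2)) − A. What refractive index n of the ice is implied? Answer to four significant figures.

Rearranging: n = sin((D_min + A)/2) / sin(A/2).
(D_min + A)/2 = (45.26° + 90°)/2 = 67.630°.
n = sin 67.630° / sin 45° = 0.9247 / 0.7071 = 1.3078.

1.308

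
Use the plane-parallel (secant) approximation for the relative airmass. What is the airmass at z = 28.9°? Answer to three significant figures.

X = sec z = 1/cos 28.9° = 1/0.8755 = 1.1423.

1.14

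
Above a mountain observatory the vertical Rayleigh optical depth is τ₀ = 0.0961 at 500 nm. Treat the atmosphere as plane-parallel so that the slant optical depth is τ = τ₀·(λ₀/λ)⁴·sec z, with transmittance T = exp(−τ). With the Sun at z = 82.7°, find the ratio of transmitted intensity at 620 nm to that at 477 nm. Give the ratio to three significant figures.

1.81

Airmass: sec 82.7° = 7.8700.
τ(620 nm) = 0.0961 × (500/620)⁴ × 7.8700 = 0.0961 × 0.4230 × 7.8700 = 0.3199.
τ(477 nm) = 0.0961 × (500/477)⁴ × 7.8700 = 0.0961 × 1.2073 × 7.8700 = 0.9131.
T(620)/T(477) = exp(τ_B − τ_A) = exp(0.5932) = 1.8097.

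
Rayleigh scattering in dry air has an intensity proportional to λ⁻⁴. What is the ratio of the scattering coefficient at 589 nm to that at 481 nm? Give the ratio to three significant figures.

Rayleigh scattering ∝ λ⁻⁴, so the ratio of coefficients is the inverse fourth power of the wavelength ratio.
σ(589)/σ(481) = (481/589)⁴ = (0.8166)⁴ = 0.4448.

0.445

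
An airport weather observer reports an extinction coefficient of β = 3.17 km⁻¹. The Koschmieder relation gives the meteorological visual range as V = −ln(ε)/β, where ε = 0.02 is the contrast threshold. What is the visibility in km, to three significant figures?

V = −ln(0.02) / 3.17 = 3.912 / 3.17 = 1.2341 km.

1.23 km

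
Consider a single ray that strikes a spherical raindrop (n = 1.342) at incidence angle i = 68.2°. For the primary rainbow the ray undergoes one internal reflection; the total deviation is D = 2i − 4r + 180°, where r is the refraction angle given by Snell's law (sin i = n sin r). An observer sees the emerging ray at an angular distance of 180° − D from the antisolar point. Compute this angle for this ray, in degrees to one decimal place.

sin r = sin 68.2° / 1.342 = 0.9285/1.342 = 0.6919; r = 43.78°.
D = 2·68.2° − 4·43.78° + 180° = 136.40° − 175.11° + 180° = 141.29°.
Angle from antisolar point = 180° − D = 38.71°.

38.7°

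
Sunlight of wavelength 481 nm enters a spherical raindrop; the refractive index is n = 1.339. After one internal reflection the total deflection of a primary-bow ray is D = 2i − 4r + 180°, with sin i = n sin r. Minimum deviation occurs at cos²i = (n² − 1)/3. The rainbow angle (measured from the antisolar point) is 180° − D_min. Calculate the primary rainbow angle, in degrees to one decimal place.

cos²i = (1.79292 − 1)/3 = 0.26431; i = arccos(0.51411) = 59.062°.
sin r = sin 59.062°/1.339 = 0.64057; r = 39.834°.
D_min = 2·59.062° − 4·39.834° + 180° = 138.786°.
Rainbow angle = 180° − D_min = 41.214°.

41.2°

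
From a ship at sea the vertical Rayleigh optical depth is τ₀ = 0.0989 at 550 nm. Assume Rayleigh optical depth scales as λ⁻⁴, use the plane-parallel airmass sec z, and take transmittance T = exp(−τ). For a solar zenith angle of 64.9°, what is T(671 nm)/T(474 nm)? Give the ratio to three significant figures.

1.37

Airmass: sec 64.9° = 2.3574.
τ(671 nm) = 0.0989 × (550/671)⁴ × 2.3574 = 0.0989 × 0.4514 × 2.3574 = 0.1052.
τ(474 nm) = 0.0989 × (550/474)⁴ × 2.3574 = 0.0989 × 1.8127 × 2.3574 = 0.4226.
T(671)/T(474) = exp(τ_B − τ_A) = exp(0.3174) = 1.3735.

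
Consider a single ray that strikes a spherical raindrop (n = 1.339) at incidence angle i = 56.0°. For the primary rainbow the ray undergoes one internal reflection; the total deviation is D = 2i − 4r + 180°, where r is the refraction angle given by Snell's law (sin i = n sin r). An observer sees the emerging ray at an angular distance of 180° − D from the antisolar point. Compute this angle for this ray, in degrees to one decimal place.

sin r = sin 56.0° / 1.339 = 0.8290/1.339 = 0.6191; r = 38.25°.
D = 2·56.0° − 4·38.25° + 180° = 112.00° − 153.02° + 180° = 138.98°.
Angle from antisolar point = 180° − D = 41.02°.

41.0°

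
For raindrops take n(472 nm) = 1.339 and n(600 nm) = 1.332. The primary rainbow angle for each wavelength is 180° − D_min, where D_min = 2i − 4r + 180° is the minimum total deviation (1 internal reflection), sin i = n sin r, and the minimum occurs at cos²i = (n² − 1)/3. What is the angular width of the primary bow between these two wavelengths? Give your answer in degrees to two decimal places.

1.01°

At 472 nm (n = 1.339): cos²i = 0.26431 → i = 59.062°, r = 39.834°, D_min = 138.786°, rainbow angle = 41.214°.
At 600 nm (n = 1.332): cos²i = 0.25807 → i = 59.469°, r = 40.290°, D_min = 137.776°, rainbow angle = 42.224°.
Angular width = |41.214° − 42.224°| = 1.010°.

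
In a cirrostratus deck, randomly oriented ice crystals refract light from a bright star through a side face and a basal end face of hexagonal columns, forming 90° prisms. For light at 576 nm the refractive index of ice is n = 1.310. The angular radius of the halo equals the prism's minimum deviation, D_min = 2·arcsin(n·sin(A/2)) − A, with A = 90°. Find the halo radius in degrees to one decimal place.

45.7°

n·sin(A/2) = 1.310 × sin 45° = 1.310 × 0.7071 = 0.9263.
D_min = 2·arcsin(0.9263) − 90° = 2 × 67.867° − 90° = 45.733°.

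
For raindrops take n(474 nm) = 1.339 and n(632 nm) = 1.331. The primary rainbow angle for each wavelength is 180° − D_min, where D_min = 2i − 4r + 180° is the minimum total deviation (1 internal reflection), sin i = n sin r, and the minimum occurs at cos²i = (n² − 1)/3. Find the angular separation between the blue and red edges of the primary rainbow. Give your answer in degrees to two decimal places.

1.16°

At 474 nm (n = 1.339): cos²i = 0.26431 → i = 59.062°, r = 39.834°, D_min = 138.786°, rainbow angle = 41.214°.
At 632 nm (n = 1.331): cos²i = 0.25719 → i = 59.527°, r = 40.356°, D_min = 137.630°, rainbow angle = 42.370°.
Angular width = |41.214° − 42.370°| = 1.156°.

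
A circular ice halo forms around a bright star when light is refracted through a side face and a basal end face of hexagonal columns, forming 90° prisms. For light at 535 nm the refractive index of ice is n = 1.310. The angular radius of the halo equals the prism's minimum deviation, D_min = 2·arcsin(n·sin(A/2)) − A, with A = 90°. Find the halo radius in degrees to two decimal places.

45.73°

n·sin(A/2) = 1.310 × sin 45° = 1.310 × 0.7071 = 0.9263.
D_min = 2·arcsin(0.9263) − 90° = 2 × 67.867° − 90° = 45.733°.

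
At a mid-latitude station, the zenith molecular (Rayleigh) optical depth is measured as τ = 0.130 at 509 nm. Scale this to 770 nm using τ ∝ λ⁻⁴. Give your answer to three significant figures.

0.0248

τ(770 nm) = τ(509 nm) × (509/770)⁴ = 0.130 × (0.6610)⁴ = 0.130 × 0.1909 = 0.0248.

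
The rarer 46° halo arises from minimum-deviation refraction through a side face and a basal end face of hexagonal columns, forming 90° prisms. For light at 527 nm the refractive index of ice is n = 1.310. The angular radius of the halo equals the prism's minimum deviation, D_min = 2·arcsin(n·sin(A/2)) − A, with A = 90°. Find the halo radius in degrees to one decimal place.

45.7°

n·sin(A/2) = 1.310 × sin 45° = 1.310 × 0.7071 = 0.9263.
D_min = 2·arcsin(0.9263) − 90° = 2 × 67.867° − 90° = 45.733°.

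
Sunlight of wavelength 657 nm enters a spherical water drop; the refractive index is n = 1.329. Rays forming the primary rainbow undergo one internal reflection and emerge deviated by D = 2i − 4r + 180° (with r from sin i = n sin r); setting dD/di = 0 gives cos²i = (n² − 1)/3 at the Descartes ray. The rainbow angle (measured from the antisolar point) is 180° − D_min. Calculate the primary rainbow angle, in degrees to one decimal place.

cos²i = (1.76624 − 1)/3 = 0.25541; i = arccos(0.50538) = 59.643°.
sin r = sin 59.643°/1.329 = 0.64928; r = 40.487°.
D_min = 2·59.643° − 4·40.487° + 180° = 137.337°.
Rainbow angle = 180° − D_min = 42.663°.

42.7°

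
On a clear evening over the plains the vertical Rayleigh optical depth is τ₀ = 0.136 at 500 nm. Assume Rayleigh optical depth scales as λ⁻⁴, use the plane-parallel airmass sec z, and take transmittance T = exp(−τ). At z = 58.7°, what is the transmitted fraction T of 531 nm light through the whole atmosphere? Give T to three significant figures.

sec 58.7° = 1.9249.
τ = 0.136 × (500/531)⁴ × 1.9249 = 0.136 × 0.7861 × 1.9249 = 0.2058.
T = exp(−0.2058) = 0.8140.

0.814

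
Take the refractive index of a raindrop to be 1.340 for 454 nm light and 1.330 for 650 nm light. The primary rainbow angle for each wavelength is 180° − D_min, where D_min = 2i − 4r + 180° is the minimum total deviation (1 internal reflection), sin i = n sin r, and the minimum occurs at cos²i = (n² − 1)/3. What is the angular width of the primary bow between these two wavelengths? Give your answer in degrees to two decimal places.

At 454 nm (n = 1.340): cos²i = 0.26520 → i = 59.004°, r = 39.770°, D_min = 138.929°, rainbow angle = 41.071°.
At 650 nm (n = 1.330): cos²i = 0.25630 → i = 59.585°, r = 40.422°, D_min = 137.484°, rainbow angle = 42.516°.
Angular width = |41.071° − 42.516°| = 1.445°.

1.45°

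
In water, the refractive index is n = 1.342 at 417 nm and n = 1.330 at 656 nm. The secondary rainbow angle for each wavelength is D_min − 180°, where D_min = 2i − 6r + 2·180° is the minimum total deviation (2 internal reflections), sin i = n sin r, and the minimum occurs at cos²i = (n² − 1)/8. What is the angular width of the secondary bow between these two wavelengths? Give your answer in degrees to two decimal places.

3.12°

At 417 nm (n = 1.342): cos²i = 0.10012 → i = 71.554°, r = 44.981°, D_min = 233.222°, rainbow angle = 53.222°.
At 656 nm (n = 1.330): cos²i = 0.09611 → i = 71.940°, r = 45.630°, D_min = 230.101°, rainbow angle = 50.101°.
Angular width = |53.222° − 50.101°| = 3.121°.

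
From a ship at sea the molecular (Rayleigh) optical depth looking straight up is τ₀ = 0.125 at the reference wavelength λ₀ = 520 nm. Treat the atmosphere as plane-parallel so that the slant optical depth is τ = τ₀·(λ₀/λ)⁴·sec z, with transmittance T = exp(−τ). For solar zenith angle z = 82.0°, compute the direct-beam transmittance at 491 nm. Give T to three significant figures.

sec 82.0° = 7.1853.
τ = 0.125 × (520/491)⁴ × 7.1853 = 0.125 × 1.2580 × 7.1853 = 1.1299.
T = exp(−1.1299) = 0.3231.

0.323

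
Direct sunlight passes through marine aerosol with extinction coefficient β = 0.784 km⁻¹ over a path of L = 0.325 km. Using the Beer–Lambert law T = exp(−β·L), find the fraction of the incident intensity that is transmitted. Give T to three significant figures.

τ = β·L = 0.784 × 0.325 = 0.2548.
T = exp(−0.2548) = 0.7751.

0.775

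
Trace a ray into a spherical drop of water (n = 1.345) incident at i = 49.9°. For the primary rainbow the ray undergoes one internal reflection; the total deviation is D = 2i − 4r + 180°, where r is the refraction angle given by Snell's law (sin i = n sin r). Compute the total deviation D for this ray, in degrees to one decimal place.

sin r = sin 49.9° / 1.345 = 0.7649/1.345 = 0.5687; r = 34.66°.
D = 2·49.9° − 4·34.66° + 180° = 99.80° − 138.64° + 180° = 141.16°.

141.2°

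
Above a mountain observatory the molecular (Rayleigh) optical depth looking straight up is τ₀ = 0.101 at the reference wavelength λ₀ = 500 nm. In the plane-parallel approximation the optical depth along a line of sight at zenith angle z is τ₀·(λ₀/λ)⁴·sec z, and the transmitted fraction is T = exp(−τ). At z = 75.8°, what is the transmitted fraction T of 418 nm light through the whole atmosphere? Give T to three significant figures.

0.430

sec 75.8° = 4.0765.
τ = 0.101 × (500/418)⁴ × 4.0765 = 0.101 × 2.0473 × 4.0765 = 0.8429.
T = exp(−0.8429) = 0.4305.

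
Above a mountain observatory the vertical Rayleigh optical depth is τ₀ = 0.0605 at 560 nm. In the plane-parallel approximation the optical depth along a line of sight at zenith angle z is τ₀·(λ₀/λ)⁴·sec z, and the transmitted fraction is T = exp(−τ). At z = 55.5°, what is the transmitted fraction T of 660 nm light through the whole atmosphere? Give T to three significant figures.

0.946

sec 55.5° = 1.7655.
τ = 0.0605 × (560/660)⁴ × 1.7655 = 0.0605 × 0.5183 × 1.7655 = 0.0554.
T = exp(−0.0554) = 0.9461.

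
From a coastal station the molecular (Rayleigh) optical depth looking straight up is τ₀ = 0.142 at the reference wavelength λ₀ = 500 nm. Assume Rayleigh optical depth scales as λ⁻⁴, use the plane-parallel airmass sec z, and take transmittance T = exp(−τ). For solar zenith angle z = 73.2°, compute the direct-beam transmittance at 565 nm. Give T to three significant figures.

sec 73.2° = 3.4598.
τ = 0.142 × (500/565)⁴ × 3.4598 = 0.142 × 0.6133 × 3.4598 = 0.3013.
T = exp(−0.3013) = 0.7398.

0.740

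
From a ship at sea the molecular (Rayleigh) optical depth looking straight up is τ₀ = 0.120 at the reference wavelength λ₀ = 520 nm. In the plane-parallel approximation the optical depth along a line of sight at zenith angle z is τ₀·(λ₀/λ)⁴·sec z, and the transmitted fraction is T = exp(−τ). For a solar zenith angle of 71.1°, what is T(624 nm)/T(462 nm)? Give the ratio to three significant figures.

Airmass: sec 71.1° = 3.0872.
τ(624 nm) = 0.120 × (520/624)⁴ × 3.0872 = 0.120 × 0.4823 × 3.0872 = 0.1787.
τ(462 nm) = 0.120 × (520/462)⁴ × 3.0872 = 0.120 × 1.6049 × 3.0872 = 0.5946.
T(624)/T(462) = exp(τ_B − τ_A) = exp(0.4159) = 1.5157.

1.52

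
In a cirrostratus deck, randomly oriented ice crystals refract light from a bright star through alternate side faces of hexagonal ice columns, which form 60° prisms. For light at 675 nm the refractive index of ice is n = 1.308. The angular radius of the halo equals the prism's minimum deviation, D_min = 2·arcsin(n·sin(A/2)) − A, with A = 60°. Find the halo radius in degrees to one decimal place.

21.7°

n·sin(A/2) = 1.308 × sin 30° = 1.308 × 0.5000 = 0.6540.
D_min = 2·arcsin(0.6540) − 60° = 2 × 40.844° − 60° = 21.688°.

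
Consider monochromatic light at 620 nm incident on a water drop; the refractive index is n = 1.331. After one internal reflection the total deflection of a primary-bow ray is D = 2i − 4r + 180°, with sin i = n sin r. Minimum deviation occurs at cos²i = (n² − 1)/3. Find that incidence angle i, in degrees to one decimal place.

cos²i = (1.331² − 1)/3 = (1.77156 − 1)/3 = 0.25719.
cos i = 0.50714, so i = 59.527°.

59.5°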